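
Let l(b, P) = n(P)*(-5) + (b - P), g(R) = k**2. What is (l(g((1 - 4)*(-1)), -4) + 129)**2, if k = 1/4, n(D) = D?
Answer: 5997601/256 ≈ 23428.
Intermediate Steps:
k = 1/4 ≈ 0.25000
g(R) = 1/16 (g(R) = (1/4)**2 = 1/16)
l(b, P) = b - 6*P (l(b, P) = P*(-5) + (b - P) = -5*P + (b - P) = b - 6*P)
(l(g((1 - 4)*(-1)), -4) + 129)**2 = ((1/16 - 6*(-4)) + 129)**2 = ((1/16 + 24) + 129)**2 = (385/16 + 129)**2 = (2449/16)**2 = 5997601/256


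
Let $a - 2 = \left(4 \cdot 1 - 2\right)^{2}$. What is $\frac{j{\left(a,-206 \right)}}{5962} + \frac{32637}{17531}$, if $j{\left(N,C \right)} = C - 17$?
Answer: $\frac{190672381}{104519822} \approx 1.8243$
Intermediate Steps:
$a = 6$ ($a = 2 + \left(4 \cdot 1 - 2\right)^{2} = 2 + \left(4 - 2\right)^{2} = 2 + 2^{2} = 2 + 4 = 6$)
$j{\left(N,C \right)} = -17 + C$
$\frac{j{\left(a,-206 \right)}}{5962} + \frac{32637}{17531} = \frac{-17 - 206}{5962} + \frac{32637}{17531} = \left(-223\right) \frac{1}{5962} + 32637 \cdot \frac{1}{17531} = - \frac{223}{5962} + \frac{32637}{17531} = \frac{190672381}{104519822}$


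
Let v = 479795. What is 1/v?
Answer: 1/479795 ≈ 2.0842e-6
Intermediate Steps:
1/v = 1/479795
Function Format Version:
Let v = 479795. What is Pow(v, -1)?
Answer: Rational(1, 479795) ≈ 2.0842e-6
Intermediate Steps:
Pow(v, -1) = Pow(479795, -1) = Rational(1, 479795)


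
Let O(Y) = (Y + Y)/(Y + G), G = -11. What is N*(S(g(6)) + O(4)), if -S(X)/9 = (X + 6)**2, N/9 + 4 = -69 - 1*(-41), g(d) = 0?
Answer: 655488/7 ≈ 93641.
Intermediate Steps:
N = -288 (N = -36 + 9*(-69 - 1*(-41)) = -36 + 9*(-69 + 41) = -36 + 9*(-28) = -36 - 252 = -288)
O(Y) = 2*Y/(-11 + Y) (O(Y) = (Y + Y)/(Y - 11) = (2*Y)/(-11 + Y) = 2*Y/(-11 + Y))
S(X) = -9*(6 + X)**2 (S(X) = -9*(X + 6)**2 = -9*(6 + X)**2)
N*(S(g(6)) + O(4)) = -288*(-9*(6 + 0)**2 + 2*4/(-11 + 4)) = -288*(-9*6**2 + 2*4/(-7)) = -288*(-9*36 + 2*4*(-1/7)) = -288*(-324 - 8/7) = -288*(-2276/7) = 655488/7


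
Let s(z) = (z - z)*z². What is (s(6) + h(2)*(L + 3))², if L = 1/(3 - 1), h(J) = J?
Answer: 49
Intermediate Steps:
L = ½ (L = 1/2 = ½ ≈ 0.50000)
s(z) = 0 (s(z) = 0*z² = 0)
(s(6) + h(2)*(L + 3))² = (0 + 2*(½ + 3))² = (0 + 2*(7/2))² = (0 + 7)² = 7² = 49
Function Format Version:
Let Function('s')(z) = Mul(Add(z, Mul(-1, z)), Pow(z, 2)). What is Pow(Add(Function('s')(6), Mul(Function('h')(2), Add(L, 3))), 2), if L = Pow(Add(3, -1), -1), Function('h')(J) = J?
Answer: 49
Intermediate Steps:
L = Rational(1, 2) (L = Pow(2, -1) = Rational(1, 2) ≈ 0.50000)
Function('s')(z) = 0 (Function('s')(z) = Mul(0, Pow(z, 2)) = 0)
Pow(Add(Function('s')(6), Mul(Function('h')(2), Add(L, 3))), 2) = Pow(Add(0, Mul(2, Add(Rational(1, 2), 3))), 2) = Pow(Add(0, Mul(2, Rational(7, 2))), 2) = Pow(Add(0, 7), 2) = Pow(7, 2) = 49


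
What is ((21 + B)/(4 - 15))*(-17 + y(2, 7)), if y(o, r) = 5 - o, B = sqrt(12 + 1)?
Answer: 294/11 + 14*sqrt(13)/11 ≈ 31.316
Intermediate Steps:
B = sqrt(13) ≈ 3.6056
((21 + B)/(4 - 15))*(-17 + y(2, 7)) = ((21 + sqrt(13))/(4 - 15))*(-17 + (5 - 1*2)) = ((21 + sqrt(13))/(-11))*(-17 + (5 - 2)) = ((21 + sqrt(13))*(-1/11))*(-17 + 3) = (-21/11 - sqrt(13)/11)*(-14) = 294/11 + 14*sqrt(13)/11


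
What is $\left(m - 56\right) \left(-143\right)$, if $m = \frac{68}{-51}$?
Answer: $\frac{24596}{3} \approx 8198.7$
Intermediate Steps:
$m = - \frac{4}{3}$ ($m = 68 \left(- \frac{1}{51}\right) = - \frac{4}{3} \approx -1.3333$)
$\left(m - 56\right) \left(-143\right) = \left(- \frac{4}{3} - 56\right) \left(-143\right) = \left(- \frac{172}{3}\right) \left(-143\right) = \frac{24596}{3}$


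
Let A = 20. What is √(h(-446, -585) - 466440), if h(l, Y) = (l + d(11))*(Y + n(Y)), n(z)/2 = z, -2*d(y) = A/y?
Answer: 2*√9616035/11 ≈ 563.81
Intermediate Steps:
d(y) = -10/y
n(z) = 2*z
h(l, Y) = 3*Y*(-10/11 + l) (h(l, Y) = (l - 10/11)*(Y + 2*Y) = (l - 10*1/11)*(3*Y) = (l - 10/11)*(3*Y) = (-10/11 + l)*(3*Y) = 3*Y*(-10/11 + l))
√(h(-446, -585) - 466440) = √((3/11)*(-585)*(-10 + 11*(-446)) - 466440) = √((3/11)*(-585)*(-10 - 4906) - 466440) = √((3/11)*(-585)*(-4916) - 466440) = √(8627580/11 - 466440) = √(3496740/11) = 2*√9616035/11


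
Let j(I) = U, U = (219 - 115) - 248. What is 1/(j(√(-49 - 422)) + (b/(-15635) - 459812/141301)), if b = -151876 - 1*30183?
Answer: -2209241135/299594765301 ≈ -0.0073741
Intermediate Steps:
b = -182059 (b = -151876 - 30183 = -182059)
U = -144 (U = 104 - 248 = -144)
j(I) = -144
1/(j(√(-49 - 422)) + (b/(-15635) - 459812/141301)) = 1/(-144 + (-182059/(-15635) - 459812/141301)) = 1/(-144 + (-182059*(-1/15635) - 459812*1/141301)) = 1/(-144 + (182059/15635 - 459812/141301)) = 1/(-144 + 18535958139/2209241135) = 1/(-299594765301/2209241135) = -2209241135/299594765301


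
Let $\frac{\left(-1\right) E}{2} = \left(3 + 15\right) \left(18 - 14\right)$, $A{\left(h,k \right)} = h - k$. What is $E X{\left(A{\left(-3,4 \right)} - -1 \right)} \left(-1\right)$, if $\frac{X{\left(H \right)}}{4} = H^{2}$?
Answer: $20736$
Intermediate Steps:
$E = -144$ ($E = - 2 \left(3 + 15\right) \left(18 - 14\right) = - 2 \cdot 18 \cdot 4 = \left(-2\right) 72 = -144$)
$X{\left(H \right)} = 4 H^{2}$
$E X{\left(A{\left(-3,4 \right)} - -1 \right)} \left(-1\right) = - 144 \cdot 4 \left(\left(-3 - 4\right) - -1\right)^{2} \left(-1\right) = - 144 \cdot 4 \left(\left(-3 - 4\right) + 1\right)^{2} \left(-1\right) = - 144 \cdot 4 \left(-7 + 1\right)^{2} \left(-1\right) = - 144 \cdot 4 \left(-6\right)^{2} \left(-1\right) = - 144 \cdot 4 \cdot 36 \left(-1\right) = \left(-144\right) 144 \left(-1\right) = \left(-20736\right) \left(-1\right) = 20736$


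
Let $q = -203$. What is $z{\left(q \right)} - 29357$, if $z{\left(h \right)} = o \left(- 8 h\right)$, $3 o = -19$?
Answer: $- \frac{118927}{3} \approx -39642.0$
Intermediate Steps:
$o = - \frac{19}{3}$ ($o = \frac{1}{3} \left(-19\right) = - \frac{19}{3} \approx -6.3333$)
$z{\left(h \right)} = \frac{152 h}{3}$ ($z{\left(h \right)} = - \frac{19 \left(- 8 h\right)}{3} = \frac{152 h}{3}$)
$z{\left(q \right)} - 29357 = \frac{152}{3} \left(-203\right) - 29357 = - \frac{30856}{3} - 29357 = - \frac{118927}{3}$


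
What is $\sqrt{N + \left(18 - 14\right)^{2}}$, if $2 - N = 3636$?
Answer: $3 i \sqrt{402} \approx 60.15 i$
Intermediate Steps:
$N = -3634$ ($N = 2 - 3636 = -3634$)
$\sqrt{N + \left(18 - 14\right)^{2}} = \sqrt{-3634 + \left(18 - 14\right)^{2}} = \sqrt{-3634 + 4^{2}} = \sqrt{-3634 + 16} = \sqrt{-3618} = 3 i \sqrt{402}$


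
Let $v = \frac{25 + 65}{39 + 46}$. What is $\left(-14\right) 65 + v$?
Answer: $- \frac{15452}{17} \approx -908.94$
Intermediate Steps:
$v = \frac{18}{17}$ ($v = \frac{90}{85} = 90 \cdot \frac{1}{85} = \frac{18}{17} \approx 1.0588$)
$\left(-14\right) 65 + v = \left(-14\right) 65 + \frac{18}{17} = -910 + \frac{18}{17} = - \frac{15452}{17}$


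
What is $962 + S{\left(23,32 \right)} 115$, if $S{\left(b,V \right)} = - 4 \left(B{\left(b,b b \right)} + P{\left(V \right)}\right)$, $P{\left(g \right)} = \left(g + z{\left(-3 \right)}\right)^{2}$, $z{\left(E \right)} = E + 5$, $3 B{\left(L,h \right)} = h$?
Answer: $- \frac{1835734}{3} \approx -6.1191 \cdot 10^{5}$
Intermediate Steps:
$B{\left(L,h \right)} = \frac{h}{3}$
$z{\left(E \right)} = 5 + E$
$P{\left(g \right)} = \left(2 + g\right)^{2}$ ($P{\left(g \right)} = \left(g + \left(5 - 3\right)\right)^{2} = \left(g + 2\right)^{2} = \left(2 + g\right)^{2}$)
$S{\left(b,V \right)} = - 4 \left(2 + V\right)^{2} - \frac{4 b^{2}}{3}$ ($S{\left(b,V \right)} = - 4 \left(\frac{b b}{3} + \left(2 + V\right)^{2}\right) = - 4 \left(\frac{b^{2}}{3} + \left(2 + V\right)^{2}\right) = - 4 \left(\left(2 + V\right)^{2} + \frac{b^{2}}{3}\right) = - 4 \left(2 + V\right)^{2} - \frac{4 b^{2}}{3}$)
$962 + S{\left(23,32 \right)} 115 = 962 + \left(- 4 \left(2 + 32\right)^{2} - \frac{4 \cdot 23^{2}}{3}\right) 115 = 962 + \left(- 4 \cdot 34^{2} - \frac{2116}{3}\right) 115 = 962 + \left(\left(-4\right) 1156 - \frac{2116}{3}\right) 115 = 962 + \left(-4624 - \frac{2116}{3}\right) 115 = 962 - \frac{1838620}{3} = - \frac{1835734}{3}$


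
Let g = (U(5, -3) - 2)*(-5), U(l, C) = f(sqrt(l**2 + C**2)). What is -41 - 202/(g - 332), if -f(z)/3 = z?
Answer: -1936175/48017 + 1515*sqrt(34)/48017 ≈ -40.139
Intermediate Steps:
f(z) = -3*z
U(l, C) = -3*sqrt(C**2 + l**2) (U(l, C) = -3*sqrt(l**2 + C**2) = -3*sqrt(C**2 + l**2))
g = 10 + 15*sqrt(34) (g = (-3*sqrt((-3)**2 + 5**2) - 2)*(-5) = (-3*sqrt(9 + 25) - 2)*(-5) = (-3*sqrt(34) - 2)*(-5) = (-2 - 3*sqrt(34))*(-5) = 10 + 15*sqrt(34) ≈ 97.464)
-41 - 202/(g - 332) = -41 - 202/((10 + 15*sqrt(34)) - 332) = -41 - 202/(-322 + 15*sqrt(34))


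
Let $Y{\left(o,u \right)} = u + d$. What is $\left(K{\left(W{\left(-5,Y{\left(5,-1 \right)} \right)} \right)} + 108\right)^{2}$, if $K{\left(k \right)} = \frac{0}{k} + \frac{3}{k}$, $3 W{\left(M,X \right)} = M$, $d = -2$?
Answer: $\frac{281961}{25} \approx 11278.0$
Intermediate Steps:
$Y{\left(o,u \right)} = -2 + u$ ($Y{\left(o,u \right)} = u - 2 = -2 + u$)
$W{\left(M,X \right)} = \frac{M}{3}$
$K{\left(k \right)} = \frac{3}{k}$ ($K{\left(k \right)} = 0 + \frac{3}{k} = \frac{3}{k}$)
$\left(K{\left(W{\left(-5,Y{\left(5,-1 \right)} \right)} \right)} + 108\right)^{2} = \left(\frac{3}{\frac{1}{3} \left(-5\right)} + 108\right)^{2} = \left(\frac{3}{- \frac{5}{3}} + 108\right)^{2} = \left(3 \left(- \frac{3}{5}\right) + 108\right)^{2} = \left(- \frac{9}{5} + 108\right)^{2} = \left(\frac{531}{5}\right)^{2} = \frac{281961}{25}$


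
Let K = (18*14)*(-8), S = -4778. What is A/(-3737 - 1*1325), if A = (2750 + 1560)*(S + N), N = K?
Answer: 14641070/2531 ≈ 5784.7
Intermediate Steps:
K = -2016 (K = 252*(-8) = -2016)
N = -2016
A = -29282140 (A = (2750 + 1560)*(-4778 - 2016) = 4310*(-6794) = -29282140)
A/(-3737 - 1*1325) = -29282140/(-3737 - 1*1325) = -29282140/(-3737 - 1325) = -29282140/(-5062) = -29282140*(-1/5062) = 14641070/2531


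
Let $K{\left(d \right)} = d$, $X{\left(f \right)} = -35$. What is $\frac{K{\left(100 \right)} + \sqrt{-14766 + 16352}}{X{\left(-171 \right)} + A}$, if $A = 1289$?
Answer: $\frac{50}{627} + \frac{\sqrt{1586}}{1254} \approx 0.1115$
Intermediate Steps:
$\frac{K{\left(100 \right)} + \sqrt{-14766 + 16352}}{X{\left(-171 \right)} + A} = \frac{100 + \sqrt{-14766 + 16352}}{-35 + 1289} = \frac{100 + \sqrt{1586}}{1254} = \left(100 + \sqrt{1586}\right) \frac{1}{1254} = \frac{50}{627} + \frac{\sqrt{1586}}{1254}$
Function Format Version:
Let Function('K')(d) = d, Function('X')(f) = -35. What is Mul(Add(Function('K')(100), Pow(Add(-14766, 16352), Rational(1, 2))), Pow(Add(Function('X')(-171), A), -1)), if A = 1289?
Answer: Add(Rational(50, 627), Mul(Rational(1, 1254), Pow(1586, Rational(1, 2)))) ≈ 0.11150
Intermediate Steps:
Mul(Add(Function('K')(100), Pow(Add(-14766, 16352), Rational(1, 2))), Pow(Add(Function('X')(-171), A), -1)) = Mul(Add(100, Pow(Add(-14766, 16352), Rational(1, 2))), Pow(Add(-35, 1289), -1)) = Mul(Add(100, Pow(1586, Rational(1, 2))), Pow(1254, -1)) = Mul(Add(100, Pow(1586, Rational(1, 2))), Rational(1, 1254)) = Add(Rational(50, 627), Mul(Rational(1, 1254), Pow(1586, Rational(1, 2))))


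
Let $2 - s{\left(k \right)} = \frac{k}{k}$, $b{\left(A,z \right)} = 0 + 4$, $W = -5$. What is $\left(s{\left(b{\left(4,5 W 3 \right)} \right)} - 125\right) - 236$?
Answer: $-360$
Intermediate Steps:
$b{\left(A,z \right)} = 4$
$s{\left(k \right)} = 1$ ($s{\left(k \right)} = 2 - \frac{k}{k} = 2 - 1 = 1$)
$\left(s{\left(b{\left(4,5 W 3 \right)} \right)} - 125\right) - 236 = \left(1 - 125\right) - 236 = -124 - 236 = -360$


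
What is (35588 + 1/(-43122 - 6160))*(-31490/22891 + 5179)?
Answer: 207867795127767185/1128114262 ≈ 1.8426e+8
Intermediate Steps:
(35588 + 1/(-43122 - 6160))*(-31490/22891 + 5179) = (35588 + 1/(-49282))*(-31490*1/22891 + 5179) = (35588 - 1/49282)*(-31490/22891 + 5179) = (1753847815/49282)*(118520999/22891) = 207867795127767185/1128114262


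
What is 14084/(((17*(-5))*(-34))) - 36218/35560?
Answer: 2829693/734060 ≈ 3.8549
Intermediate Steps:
14084/(((17*(-5))*(-34))) - 36218/35560 = 14084/((-85*(-34))) - 36218*1/35560 = 14084/2890 - 2587/2540 = 14084*(1/2890) - 2587/2540 = 7042/1445 - 2587/2540 = 2829693/734060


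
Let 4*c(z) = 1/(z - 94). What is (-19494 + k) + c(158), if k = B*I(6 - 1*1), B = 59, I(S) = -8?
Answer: -5111295/256 ≈ -19966.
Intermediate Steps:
c(z) = 1/(4*(-94 + z)) (c(z) = 1/(4*(z - 94)) = 1/(4*(-94 + z)))
k = -472 (k = 59*(-8) = -472)
(-19494 + k) + c(158) = (-19494 - 472) + 1/(4*(-94 + 158)) = -19966 + (1/4)/64 = -19966 + (1/4)*(1/64) = -19966 + 1/256 = -5111295/256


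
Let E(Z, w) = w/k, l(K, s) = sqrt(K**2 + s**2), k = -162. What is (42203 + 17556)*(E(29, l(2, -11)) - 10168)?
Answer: -607629512 - 298795*sqrt(5)/162 ≈ -6.0763e+8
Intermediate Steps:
E(Z, w) = -w/162 (E(Z, w) = w/(-162) = w*(-1/162) = -w/162)
(42203 + 17556)*(E(29, l(2, -11)) - 10168) = (42203 + 17556)*(-sqrt(2**2 + (-11)**2)/162 - 10168) = 59759*(-sqrt(4 + 121)/162 - 10168) = 59759*(-5*sqrt(5)/162 - 10168) = 59759*(-10168 - 5*sqrt(5)/162) = -607629512 - 298795*sqrt(5)/162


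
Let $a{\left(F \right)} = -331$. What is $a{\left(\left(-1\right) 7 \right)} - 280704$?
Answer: $-281035$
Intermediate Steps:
$a{\left(\left(-1\right) 7 \right)} - 280704 = -331 - 280704 = -281035$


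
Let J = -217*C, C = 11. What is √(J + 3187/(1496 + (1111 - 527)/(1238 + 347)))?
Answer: I*√838456201442722/592936 ≈ 48.835*I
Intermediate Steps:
J = -2387 (J = -217*11 = -2387)
√(J + 3187/(1496 + (1111 - 527)/(1238 + 347))) = √(-2387 + 3187/(1496 + (1111 - 527)/(1238 + 347))) = √(-2387 + 3187/(1496 + 584/1585)) = √(-2387 + 3187/(2371744/1585)) = √(-2387 + 3187*(1585/2371744)) = √(-2387 + 5051395/2371744) = √(-5656301533/2371744) = I*√838456201442722/592936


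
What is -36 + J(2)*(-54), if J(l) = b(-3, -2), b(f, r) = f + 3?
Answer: -36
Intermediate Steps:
b(f, r) = 3 + f
J(l) = 0 (J(l) = 3 - 3 = 0)
-36 + J(2)*(-54) = -36 + 0*(-54) = -36 + 0 = -36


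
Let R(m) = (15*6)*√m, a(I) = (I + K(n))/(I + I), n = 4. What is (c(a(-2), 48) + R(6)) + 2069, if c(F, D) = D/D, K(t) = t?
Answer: 2070 + 90*√6 ≈ 2290.5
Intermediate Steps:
a(I) = (4 + I)/(2*I) (a(I) = (I + 4)/(I + I) = (4 + I)/((2*I)) = (4 + I)*(1/(2*I)) = (4 + I)/(2*I))
c(F, D) = 1
R(m) = 90*√m
(c(a(-2), 48) + R(6)) + 2069 = (1 + 90*√6) + 2069 = 2070 + 90*√6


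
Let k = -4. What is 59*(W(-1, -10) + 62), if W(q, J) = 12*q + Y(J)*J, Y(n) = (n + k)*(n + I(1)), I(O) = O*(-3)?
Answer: -104430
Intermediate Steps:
I(O) = -3*O
Y(n) = (-4 + n)*(-3 + n) (Y(n) = (n - 4)*(n - 3*1) = (-4 + n)*(n - 3) = (-4 + n)*(-3 + n))
W(q, J) = 12*q + J*(12 + J² - 7*J) (W(q, J) = 12*q + (12 + J² - 7*J)*J = 12*q + J*(12 + J² - 7*J))
59*(W(-1, -10) + 62) = 59*((12*(-1) - 10*(12 + (-10)² - 7*(-10))) + 62) = 59*((-12 - 10*(12 + 100 + 70)) + 62) = 59*((-12 - 10*182) + 62) = 59*((-12 - 1820) + 62) = 59*(-1832 + 62) = 59*(-1770) = -104430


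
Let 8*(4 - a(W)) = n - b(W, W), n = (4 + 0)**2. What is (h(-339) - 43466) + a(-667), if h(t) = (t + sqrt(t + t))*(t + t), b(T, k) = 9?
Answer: 1491033/8 - 678*I*sqrt(678) ≈ 1.8638e+5 - 17654.0*I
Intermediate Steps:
n = 16 (n = 4**2 = 16)
h(t) = 2*t*(t + sqrt(2)*sqrt(t)) (h(t) = (t + sqrt(2*t))*(2*t) = (t + sqrt(2)*sqrt(t))*(2*t) = 2*t*(t + sqrt(2)*sqrt(t)))
a(W) = 25/8 (a(W) = 4 - (16 - 1*9)/8 = 4 - (16 - 9)/8 = 4 - 1/8*7 = 4 - 7/8 = 25/8)
(h(-339) - 43466) + a(-667) = ((2*(-339)**2 + 2*sqrt(2)*(-339)**(3/2)) - 43466) + 25/8 = ((2*114921 + 2*sqrt(2)*(-339*I*sqrt(339))) - 43466) + 25/8 = ((229842 - 678*I*sqrt(678)) - 43466) + 25/8 = (186376 - 678*I*sqrt(678)) + 25/8 = 1491033/8 - 678*I*sqrt(678)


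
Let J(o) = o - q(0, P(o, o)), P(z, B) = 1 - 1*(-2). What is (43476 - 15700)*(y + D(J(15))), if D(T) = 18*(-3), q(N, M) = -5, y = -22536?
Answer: -627459840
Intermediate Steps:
P(z, B) = 3 (P(z, B) = 1 + 2 = 3)
J(o) = 5 + o (J(o) = o - 1*(-5) = o + 5 = 5 + o)
D(T) = -54
(43476 - 15700)*(y + D(J(15))) = (43476 - 15700)*(-22536 - 54) = 27776*(-22590) = -627459840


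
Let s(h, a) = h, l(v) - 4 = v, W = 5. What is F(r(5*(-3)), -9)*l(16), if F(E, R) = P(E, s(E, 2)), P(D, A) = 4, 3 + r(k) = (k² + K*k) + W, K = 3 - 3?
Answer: 80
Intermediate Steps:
l(v) = 4 + v
K = 0
r(k) = 2 + k² (r(k) = -3 + ((k² + 0*k) + 5) = -3 + ((k² + 0) + 5) = -3 + (k² + 5) = -3 + (5 + k²) = 2 + k²)
F(E, R) = 4
F(r(5*(-3)), -9)*l(16) = 4*(4 + 16) = 4*20 = 80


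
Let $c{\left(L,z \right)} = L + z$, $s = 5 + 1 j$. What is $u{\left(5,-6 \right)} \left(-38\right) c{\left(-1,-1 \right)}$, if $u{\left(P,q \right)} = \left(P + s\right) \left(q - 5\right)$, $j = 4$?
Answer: $-11704$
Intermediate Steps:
$s = 9$ ($s = 5 + 1 \cdot 4 = 5 + 4 = 9$)
$u{\left(P,q \right)} = \left(-5 + q\right) \left(9 + P\right)$ ($u{\left(P,q \right)} = \left(P + 9\right) \left(q - 5\right) = \left(9 + P\right) \left(-5 + q\right) = \left(-5 + q\right) \left(9 + P\right)$)
$u{\left(5,-6 \right)} \left(-38\right) c{\left(-1,-1 \right)} = \left(-45 - 25 + 9 \left(-6\right) + 5 \left(-6\right)\right) \left(-38\right) \left(-1 - 1\right) = \left(-45 - 25 - 54 - 30\right) \left(-38\right) \left(-2\right) = \left(-154\right) \left(-38\right) \left(-2\right) = 5852 \left(-2\right) = -11704$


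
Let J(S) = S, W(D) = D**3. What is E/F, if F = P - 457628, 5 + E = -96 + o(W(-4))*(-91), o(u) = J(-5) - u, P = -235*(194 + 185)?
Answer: 5470/546693 ≈ 0.010006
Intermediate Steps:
P = -89065 (P = -235*379 = -89065)
o(u) = -5 - u
E = -5470 (E = -5 + (-96 + (-5 - 1*(-4)**3)*(-91)) = -5 + (-96 + (-5 - 1*(-64))*(-91)) = -5 + (-96 + (-5 + 64)*(-91)) = -5 + (-96 + 59*(-91)) = -5 + (-96 - 5369) = -5 - 5465 = -5470)
F = -546693 (F = -89065 - 457628 = -546693)
E/F = -5470/(-546693) = -5470*(-1/546693) = 5470/546693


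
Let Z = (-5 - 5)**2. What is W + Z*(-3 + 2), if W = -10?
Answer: -110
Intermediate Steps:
Z = 100 (Z = (-10)**2 = 100)
W + Z*(-3 + 2) = -10 + 100*(-3 + 2) = -10 + 100*(-1) = -10 - 100 = -110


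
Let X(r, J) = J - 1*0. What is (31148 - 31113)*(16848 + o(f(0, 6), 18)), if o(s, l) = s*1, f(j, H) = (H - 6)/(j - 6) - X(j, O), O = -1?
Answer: 589715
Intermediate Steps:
X(r, J) = J (X(r, J) = J + 0 = J)
f(j, H) = 1 + (-6 + H)/(-6 + j) (f(j, H) = (H - 6)/(j - 6) - 1*(-1) = (-6 + H)/(-6 + j) + 1 = 1 + (-6 + H)/(-6 + j))
o(s, l) = s
(31148 - 31113)*(16848 + o(f(0, 6), 18)) = (31148 - 31113)*(16848 + (-12 + 6 + 0)/(-6 + 0)) = 35*(16848 - 6/(-6)) = 35*(16848 - ⅙*(-6)) = 35*(16848 + 1) = 35*16849 = 589715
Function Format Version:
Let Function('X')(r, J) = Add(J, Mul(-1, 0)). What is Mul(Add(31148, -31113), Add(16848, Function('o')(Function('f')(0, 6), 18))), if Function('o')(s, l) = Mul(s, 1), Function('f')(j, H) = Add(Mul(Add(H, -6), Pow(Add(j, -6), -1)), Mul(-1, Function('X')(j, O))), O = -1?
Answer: 589715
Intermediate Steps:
Function('X')(r, J) = J (Function('X')(r, J) = Add(J, 0) = J)
Function('f')(j, H) = Add(1, Mul(Pow(Add(-6, j), -1), Add(-6, H))) (Function('f')(j, H) = Add(Mul(Add(H, -6), Pow(Add(j, -6), -1)), Mul(-1, -1)) = Add(Mul(Add(-6, H), Pow(Add(-6, j), -1)), 1) = Add(Mul(Pow(Add(-6, j), -1), Add(-6, H)), 1) = Add(1, Mul(Pow(Add(-6, j), -1), Add(-6, H))))
Function('o')(s, l) = s
Mul(Add(31148, -31113), Add(16848, Function('o')(Function('f')(0, 6), 18))) = Mul(Add(31148, -31113), Add(16848, Mul(Pow(Add(-6, 0), -1), Add(-12, 6, 0)))) = Mul(35, Add(16848, Mul(Pow(-6, -1), -6))) = Mul(35, Add(16848, Mul(Rational(-1, 6), -6))) = Mul(35, Add(16848, 1)) = Mul(35, 16849) = 589715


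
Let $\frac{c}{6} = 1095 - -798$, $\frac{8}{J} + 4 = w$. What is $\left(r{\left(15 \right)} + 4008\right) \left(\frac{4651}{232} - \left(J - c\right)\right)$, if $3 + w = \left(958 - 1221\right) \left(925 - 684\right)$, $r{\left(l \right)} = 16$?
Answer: $\frac{42083753689379}{919155} \approx 4.5785 \cdot 10^{7}$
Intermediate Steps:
$w = -63386$ ($w = -3 + \left(958 - 1221\right) \left(925 - 684\right) = -3 - 63383 = -63386$)
$J = - \frac{4}{31695}$ ($J = \frac{8}{-4 - 63386} = \frac{8}{-63390} = 8 \left(- \frac{1}{63390}\right) = - \frac{4}{31695} \approx -0.0001262$)
$c = 11358$ ($c = 6 \left(1095 - -798\right) = 6 \left(1095 + 798\right) = 6 \cdot 1893 = 11358$)
$\left(r{\left(15 \right)} + 4008\right) \left(\frac{4651}{232} - \left(J - c\right)\right) = \left(16 + 4008\right) \left(\frac{4651}{232} + \left(11358 - - \frac{4}{31695}\right)\right) = 4024 \left(4651 \cdot \frac{1}{232} + \left(11358 + \frac{4}{31695}\right)\right) = 4024 \left(\frac{4651}{232} + \frac{359991814}{31695}\right) = 4024 \cdot \frac{83665514293}{7353240} = \frac{42083753689379}{919155}$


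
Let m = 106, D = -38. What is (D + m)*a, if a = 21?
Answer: 1428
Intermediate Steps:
(D + m)*a = (-38 + 106)*21 = 68*21 = 1428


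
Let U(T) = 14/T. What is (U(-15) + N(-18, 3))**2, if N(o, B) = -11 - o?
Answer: 8281/225 ≈ 36.804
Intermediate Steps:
(U(-15) + N(-18, 3))**2 = (14/(-15) + (-11 - 1*(-18)))**2 = (14*(-1/15) + (-11 + 18))**2 = (-14/15 + 7)**2 = (91/15)**2 = 8281/225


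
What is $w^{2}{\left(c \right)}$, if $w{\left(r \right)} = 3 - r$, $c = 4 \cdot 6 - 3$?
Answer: $324$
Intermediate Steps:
$c = 21$ ($c = 24 - 3 = 21$)
$w^{2}{\left(c \right)} = \left(3 - 21\right)^{2} = \left(-18\right)^{2} = 324$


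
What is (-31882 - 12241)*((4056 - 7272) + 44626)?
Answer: -1827133430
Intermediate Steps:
(-31882 - 12241)*((4056 - 7272) + 44626) = -44123*(-3216 + 44626) = -44123*41410 = -1827133430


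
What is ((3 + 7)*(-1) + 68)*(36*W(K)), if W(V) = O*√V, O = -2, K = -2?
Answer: -4176*I*√2 ≈ -5905.8*I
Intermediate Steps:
W(V) = -2*√V
((3 + 7)*(-1) + 68)*(36*W(K)) = ((3 + 7)*(-1) + 68)*(36*(-2*I*√2)) = (10*(-1) + 68)*(36*(-2*I*√2)) = (-10 + 68)*(36*(-2*I*√2)) = 58*(-72*I*√2) = -4176*I*√2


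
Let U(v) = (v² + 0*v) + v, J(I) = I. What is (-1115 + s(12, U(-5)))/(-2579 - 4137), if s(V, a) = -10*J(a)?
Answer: 1315/6716 ≈ 0.19580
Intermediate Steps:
U(v) = v + v² (U(v) = (v² + 0) + v = v² + v = v + v²)
s(V, a) = -10*a
(-1115 + s(12, U(-5)))/(-2579 - 4137) = (-1115 - (-50)*(1 - 5))/(-2579 - 4137) = (-1115 - (-50)*(-4))/(-6716) = (-1115 - 10*20)*(-1/6716) = (-1115 - 200)*(-1/6716) = -1315*(-1/6716) = 1315/6716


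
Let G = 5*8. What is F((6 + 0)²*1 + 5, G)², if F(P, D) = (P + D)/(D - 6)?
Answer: 6561/1156 ≈ 5.6756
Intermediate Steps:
G = 40
F(P, D) = (D + P)/(-6 + D)
F((6 + 0)²*1 + 5, G)² = ((40 + ((6 + 0)²*1 + 5))/(-6 + 40))² = ((40 + (6²*1 + 5))/34)² = ((40 + (36*1 + 5))/34)² = ((40 + (36 + 5))/34)² = ((40 + 41)/34)² = ((1/34)*81)² = (81/34)² = 6561/1156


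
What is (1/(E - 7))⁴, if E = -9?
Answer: 1/65536 ≈ 1.5259e-5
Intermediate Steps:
(1/(E - 7))⁴ = (1/(-9 - 7))⁴ = (1/(-16))⁴ = (-1/16)⁴ = 1/65536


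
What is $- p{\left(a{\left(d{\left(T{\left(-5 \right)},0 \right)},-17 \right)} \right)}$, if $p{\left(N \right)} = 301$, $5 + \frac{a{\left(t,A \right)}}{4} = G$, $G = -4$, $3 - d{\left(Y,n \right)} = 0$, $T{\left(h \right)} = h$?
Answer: $-301$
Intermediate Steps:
$d{\left(Y,n \right)} = 3$ ($d{\left(Y,n \right)} = 3 - 0 = 3 + 0 = 3$)
$a{\left(t,A \right)} = -36$ ($a{\left(t,A \right)} = -20 + 4 \left(-4\right) = -20 - 16 = -36$)
$- p{\left(a{\left(d{\left(T{\left(-5 \right)},0 \right)},-17 \right)} \right)} = \left(-1\right) 301 = -301$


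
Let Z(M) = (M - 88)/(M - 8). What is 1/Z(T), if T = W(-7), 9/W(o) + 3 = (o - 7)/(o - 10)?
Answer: 449/3409 ≈ 0.13171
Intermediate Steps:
W(o) = 9/(-3 + (-7 + o)/(-10 + o)) (W(o) = 9/(-3 + (o - 7)/(o - 10)) = 9/(-3 + (-7 + o)/(-10 + o)))
T = -153/37 (T = 9*(10 - 1*(-7))/(-23 + 2*(-7)) = 9*(10 + 7)/(-23 - 14) = 9*17/(-37) = 9*(-1/37)*17 = -153/37 ≈ -4.1351)
Z(M) = (-88 + M)/(-8 + M)
1/Z(T) = 1/((-88 - 153/37)/(-8 - 153/37)) = 1/(-3409/37/(-449/37)) = 1/(-37/449*(-3409/37)) = 1/(3409/449) = 449/3409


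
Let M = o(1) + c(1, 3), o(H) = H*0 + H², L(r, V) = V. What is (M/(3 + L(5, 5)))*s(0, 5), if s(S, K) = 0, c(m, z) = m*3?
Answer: 0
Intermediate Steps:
c(m, z) = 3*m
o(H) = H² (o(H) = 0 + H² = H²)
M = 4 (M = 1² + 3*1 = 1 + 3 = 4)
(M/(3 + L(5, 5)))*s(0, 5) = (4/(3 + 5))*0 = (4/8)*0 = (4*(⅛))*0 = (½)*0 = 0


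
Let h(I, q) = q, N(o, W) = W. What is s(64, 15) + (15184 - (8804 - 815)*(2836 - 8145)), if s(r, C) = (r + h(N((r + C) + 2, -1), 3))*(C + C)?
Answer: 42430795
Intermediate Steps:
s(r, C) = 2*C*(3 + r) (s(r, C) = (r + 3)*(C + C) = (3 + r)*(2*C) = 2*C*(3 + r))
s(64, 15) + (15184 - (8804 - 815)*(2836 - 8145)) = 2*15*(3 + 64) + (15184 - (8804 - 815)*(2836 - 8145)) = 2*15*67 + (15184 - 7989*(-5309)) = 2010 + (15184 - 1*(-42413601)) = 2010 + (15184 + 42413601) = 2010 + 42428785 = 42430795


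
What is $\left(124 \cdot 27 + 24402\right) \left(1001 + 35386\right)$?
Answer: $1009739250$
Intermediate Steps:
$\left(124 \cdot 27 + 24402\right) \left(1001 + 35386\right) = \left(3348 + 24402\right) 36387 = 27750 \cdot 36387 = 1009739250$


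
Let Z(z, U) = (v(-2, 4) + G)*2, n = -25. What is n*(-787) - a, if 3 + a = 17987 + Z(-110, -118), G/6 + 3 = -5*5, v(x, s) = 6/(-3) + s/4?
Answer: 2029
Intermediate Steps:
v(x, s) = -2 + s/4 (v(x, s) = 6*(-1/3) + s*(1/4) = -2 + s/4)
G = -168 (G = -18 + 6*(-5*5) = -18 + 6*(-25) = -18 - 150 = -168)
Z(z, U) = -338 (Z(z, U) = ((-2 + (1/4)*4) - 168)*2 = ((-2 + 1) - 168)*2 = (-1 - 168)*2 = -169*2 = -338)
a = 17646 (a = -3 + (17987 - 338) = -3 + 17649 = 17646)
n*(-787) - a = -25*(-787) - 1*17646 = 19675 - 17646 = 2029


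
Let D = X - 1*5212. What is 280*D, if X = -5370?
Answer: -2962960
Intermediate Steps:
D = -10582 (D = -5370 - 1*5212 = -5370 - 5212 = -10582)
280*D = 280*(-10582) = -2962960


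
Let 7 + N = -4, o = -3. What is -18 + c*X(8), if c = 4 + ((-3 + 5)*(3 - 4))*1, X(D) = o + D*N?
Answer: -200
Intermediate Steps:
N = -11 (N = -7 - 4 = -11)
X(D) = -3 - 11*D (X(D) = -3 + D*(-11) = -3 - 11*D)
c = 2 (c = 4 + (2*(-1))*1 = 4 - 2*1 = 4 - 2 = 2)
-18 + c*X(8) = -18 + 2*(-3 - 11*8) = -18 + 2*(-3 - 88) = -18 + 2*(-91) = -18 - 182 = -200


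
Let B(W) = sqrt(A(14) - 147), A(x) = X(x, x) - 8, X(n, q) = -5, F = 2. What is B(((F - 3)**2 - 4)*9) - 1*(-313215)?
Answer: 313215 + 4*I*sqrt(10) ≈ 3.1322e+5 + 12.649*I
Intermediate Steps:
A(x) = -13 (A(x) = -5 - 8 = -13)
B(W) = 4*I*sqrt(10) (B(W) = sqrt(-13 - 147) = sqrt(-160) = 4*I*sqrt(10))
B(((F - 3)**2 - 4)*9) - 1*(-313215) = 4*I*sqrt(10) - 1*(-313215) = 4*I*sqrt(10) + 313215 = 313215 + 4*I*sqrt(10)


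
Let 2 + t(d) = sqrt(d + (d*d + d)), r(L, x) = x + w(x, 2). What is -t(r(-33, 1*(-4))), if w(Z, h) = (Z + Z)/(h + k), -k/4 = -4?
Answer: 2 - 4*sqrt(55)/9 ≈ -1.2961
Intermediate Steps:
k = 16 (k = -4*(-4) = 16)
w(Z, h) = 2*Z/(16 + h) (w(Z, h) = (Z + Z)/(h + 16) = (2*Z)/(16 + h) = 2*Z/(16 + h))
r(L, x) = 10*x/9 (r(L, x) = x + 2*x/(16 + 2) = x + 2*x/18 = x + 2*x*(1/18) = x + x/9 = 10*x/9)
t(d) = -2 + sqrt(d**2 + 2*d) (t(d) = -2 + sqrt(d + (d*d + d)) = -2 + sqrt(d + (d**2 + d)) = -2 + sqrt(d + (d + d**2)) = -2 + sqrt(d**2 + 2*d))
-t(r(-33, 1*(-4))) = -(-2 + sqrt((10*(1*(-4))/9)*(2 + 10*(1*(-4))/9))) = -(-2 + sqrt(((10/9)*(-4))*(2 + (10/9)*(-4)))) = -(-2 + sqrt(-40*(2 - 40/9)/9)) = -(-2 + sqrt(-40/9*(-22/9))) = -(-2 + sqrt(880/81)) = -(-2 + 4*sqrt(55)/9) = 2 - 4*sqrt(55)/9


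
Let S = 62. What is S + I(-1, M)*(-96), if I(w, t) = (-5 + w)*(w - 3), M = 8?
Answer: -2242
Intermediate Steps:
I(w, t) = (-5 + w)*(-3 + w)
S + I(-1, M)*(-96) = 62 + (15 + (-1)² - 8*(-1))*(-96) = 62 + (15 + 1 + 8)*(-96) = 62 + 24*(-96) = 62 - 2304 = -2242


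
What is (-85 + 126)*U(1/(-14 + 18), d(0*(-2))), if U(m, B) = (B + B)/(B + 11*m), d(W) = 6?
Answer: 1968/35 ≈ 56.229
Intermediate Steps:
U(m, B) = 2*B/(B + 11*m) (U(m, B) = (2*B)/(B + 11*m) = 2*B/(B + 11*m))
(-85 + 126)*U(1/(-14 + 18), d(0*(-2))) = (-85 + 126)*(2*6/(6 + 11/(-14 + 18))) = 41*(2*6/(6 + 11/4)) = 41*(2*6/(35/4)) = 41*(2*6*(4/35)) = 41*(48/35) = 1968/35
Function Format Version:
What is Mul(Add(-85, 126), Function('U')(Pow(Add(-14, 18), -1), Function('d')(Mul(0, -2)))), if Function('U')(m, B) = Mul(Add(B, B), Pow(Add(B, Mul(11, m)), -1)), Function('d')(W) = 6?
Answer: Rational(1968, 35) ≈ 56.229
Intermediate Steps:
Function('U')(m, B) = Mul(2, B, Pow(Add(B, Mul(11, m)), -1)) (Function('U')(m, B) = Mul(Mul(2, B), Pow(Add(B, Mul(11, m)), -1)) = Mul(2, B, Pow(Add(B, Mul(11, m)), -1)))
Mul(Add(-85, 126), Function('U')(Pow(Add(-14, 18), -1), Function('d')(Mul(0, -2)))) = Mul(Add(-85, 126), Mul(2, 6, Pow(Add(6, Mul(11, Pow(Add(-14, 18), -1))), -1))) = Mul(41, Mul(2, 6, Pow(Add(6, Mul(11, Pow(4, -1))), -1))) = Mul(41, Mul(2, 6, Pow(Add(6, Mul(11, Rational(1, 4))), -1))) = Mul(41, Mul(2, 6, Pow(Add(6, Rational(11, 4)), -1))) = Mul(41, Mul(2, 6, Pow(Rational(35, 4), -1))) = Mul(41, Mul(2, 6, Rational(4, 35))) = Mul(41, Rational(48, 35)) = Rational(1968, 35)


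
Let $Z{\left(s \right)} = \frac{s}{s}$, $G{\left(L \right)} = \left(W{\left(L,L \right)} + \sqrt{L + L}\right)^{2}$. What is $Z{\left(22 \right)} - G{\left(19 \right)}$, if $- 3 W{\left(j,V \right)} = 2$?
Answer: $- \frac{337}{9} + \frac{4 \sqrt{38}}{3} \approx -29.225$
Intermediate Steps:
$W{\left(j,V \right)} = - \frac{2}{3}$ ($W{\left(j,V \right)} = \left(- \frac{1}{3}\right) 2 = - \frac{2}{3}$)
$G{\left(L \right)} = \left(- \frac{2}{3} + \sqrt{2} \sqrt{L}\right)^{2}$ ($G{\left(L \right)} = \left(- \frac{2}{3} + \sqrt{L + L}\right)^{2} = \left(- \frac{2}{3} + \sqrt{2 L}\right)^{2} = \left(- \frac{2}{3} + \sqrt{2} \sqrt{L}\right)^{2}$)
$Z{\left(s \right)} = 1$
$Z{\left(22 \right)} - G{\left(19 \right)} = 1 - \frac{\left(-2 + 3 \sqrt{2} \sqrt{19}\right)^{2}}{9} = 1 - \frac{\left(-2 + 3 \sqrt{38}\right)^{2}}{9}$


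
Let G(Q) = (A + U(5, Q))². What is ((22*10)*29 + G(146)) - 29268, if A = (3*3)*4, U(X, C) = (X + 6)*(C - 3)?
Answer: 2565993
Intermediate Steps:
U(X, C) = (-3 + C)*(6 + X) (U(X, C) = (6 + X)*(-3 + C) = (-3 + C)*(6 + X))
A = 36 (A = 9*4 = 36)
G(Q) = (3 + 11*Q)² (G(Q) = (36 + (-18 - 3*5 + 6*Q + Q*5))² = (36 + (-18 - 15 + 6*Q + 5*Q))² = (36 + (-33 + 11*Q))² = (3 + 11*Q)²)
((22*10)*29 + G(146)) - 29268 = ((22*10)*29 + (3 + 11*146)²) - 29268 = (220*29 + (3 + 1606)²) - 29268 = (6380 + 1609²) - 29268 = (6380 + 2588881) - 29268 = 2595261 - 29268 = 2565993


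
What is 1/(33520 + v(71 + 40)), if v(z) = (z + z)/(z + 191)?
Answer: 151/5061631 ≈ 2.9832e-5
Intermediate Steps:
v(z) = 2*z/(191 + z) (v(z) = (2*z)/(191 + z) = 2*z/(191 + z))
1/(33520 + v(71 + 40)) = 1/(33520 + 2*(71 + 40)/(191 + (71 + 40))) = 1/(33520 + 2*111/(191 + 111)) = 1/(33520 + 2*111/302) = 1/(33520 + 2*111*(1/302)) = 1/(33520 + 111/151) = 1/(5061631/151) = 151/5061631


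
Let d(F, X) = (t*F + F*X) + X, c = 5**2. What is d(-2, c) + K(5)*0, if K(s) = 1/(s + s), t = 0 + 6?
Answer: -37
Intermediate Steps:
t = 6
K(s) = 1/(2*s)
c = 25
d(F, X) = X + 6*F + F*X (d(F, X) = (6*F + F*X) + X = X + 6*F + F*X)
d(-2, c) + K(5)*0 = (25 + 6*(-2) - 2*25) + ((1/2)/5)*0 = (25 - 12 - 50) + ((1/2)*(1/5))*0 = -37 + (1/10)*0 = -37 + 0 = -37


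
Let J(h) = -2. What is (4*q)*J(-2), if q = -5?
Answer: 40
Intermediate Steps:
(4*q)*J(-2) = (4*(-5))*(-2) = -20*(-2) = 40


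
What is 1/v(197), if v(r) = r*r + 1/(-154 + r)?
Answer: 43/1668788 ≈ 2.5767e-5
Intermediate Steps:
v(r) = r² + 1/(-154 + r)
1/v(197) = 1/((1 + 197³ - 154*197²)/(-154 + 197)) = 1/((1 + 7645373 - 154*38809)/43) = 1/((1 + 7645373 - 5976586)/43) = 1/((1/43)*1668788) = 1/(1668788/43) = 43/1668788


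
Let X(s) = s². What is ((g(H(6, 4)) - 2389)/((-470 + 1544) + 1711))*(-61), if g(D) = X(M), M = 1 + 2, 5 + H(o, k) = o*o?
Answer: 29036/557 ≈ 52.129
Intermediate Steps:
H(o, k) = -5 + o² (H(o, k) = -5 + o*o = -5 + o²)
M = 3
g(D) = 9 (g(D) = 3² = 9)
((g(H(6, 4)) - 2389)/((-470 + 1544) + 1711))*(-61) = ((9 - 2389)/((-470 + 1544) + 1711))*(-61) = -2380/(1074 + 1711)*(-61) = -2380/2785*(-61) = -2380*1/2785*(-61) = -476/557*(-61) = 29036/557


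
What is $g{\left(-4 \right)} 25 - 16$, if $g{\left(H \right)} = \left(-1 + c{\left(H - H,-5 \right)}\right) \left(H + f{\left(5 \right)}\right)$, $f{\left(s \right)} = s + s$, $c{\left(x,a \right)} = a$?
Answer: $-916$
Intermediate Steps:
$f{\left(s \right)} = 2 s$
$g{\left(H \right)} = -60 - 6 H$ ($g{\left(H \right)} = \left(-1 - 5\right) \left(H + 2 \cdot 5\right) = - 6 \left(H + 10\right) = - 6 \left(10 + H\right) = -60 - 6 H$)
$g{\left(-4 \right)} 25 - 16 = \left(-60 - -24\right) 25 - 16 = \left(-60 + 24\right) 25 - 16 = \left(-36\right) 25 - 16 = -900 - 16 = -916$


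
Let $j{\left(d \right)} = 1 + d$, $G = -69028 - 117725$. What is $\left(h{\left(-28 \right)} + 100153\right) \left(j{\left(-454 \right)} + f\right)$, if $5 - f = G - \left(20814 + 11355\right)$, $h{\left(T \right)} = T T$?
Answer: $22052110138$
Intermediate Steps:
$h{\left(T \right)} = T^{2}$
$G = -186753$ ($G = -69028 - 117725 = -186753$)
$f = 218927$ ($f = 5 - \left(-186753 - \left(20814 + 11355\right)\right) = 5 - \left(-186753 - 32169\right) = 5 - -218922 = 5 + 218922 = 218927$)
$\left(h{\left(-28 \right)} + 100153\right) \left(j{\left(-454 \right)} + f\right) = \left(\left(-28\right)^{2} + 100153\right) \left(\left(1 - 454\right) + 218927\right) = \left(784 + 100153\right) \left(-453 + 218927\right) = 100937 \cdot 218474 = 22052110138$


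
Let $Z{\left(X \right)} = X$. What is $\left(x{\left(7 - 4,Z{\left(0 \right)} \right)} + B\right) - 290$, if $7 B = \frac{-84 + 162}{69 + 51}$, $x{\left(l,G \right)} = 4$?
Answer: $- \frac{40027}{140} \approx -285.91$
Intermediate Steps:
$B = \frac{13}{140}$ ($B = \frac{\left(-84 + 162\right) \frac{1}{69 + 51}}{7} = \frac{78 \cdot \frac{1}{120}}{7} = \frac{1}{7} \cdot \frac{13}{20} = \frac{13}{140} \approx 0.092857$)
$\left(x{\left(7 - 4,Z{\left(0 \right)} \right)} + B\right) - 290 = \left(4 + \frac{13}{140}\right) - 290 = \frac{573}{140} - 290 = - \frac{40027}{140}$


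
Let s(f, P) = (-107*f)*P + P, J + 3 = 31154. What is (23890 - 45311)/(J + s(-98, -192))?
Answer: 21421/1982353 ≈ 0.010806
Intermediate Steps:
J = 31151 (J = -3 + 31154 = 31151)
s(f, P) = P - 107*P*f (s(f, P) = -107*P*f + P = P - 107*P*f)
(23890 - 45311)/(J + s(-98, -192)) = (23890 - 45311)/(31151 - 192*(1 - 107*(-98))) = -21421/(31151 - 192*(1 + 10486)) = -21421/(31151 - 192*10487) = -21421/(31151 - 2013504) = -21421/(-1982353) = -21421*(-1/1982353) = 21421/1982353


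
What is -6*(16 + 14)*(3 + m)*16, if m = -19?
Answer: 46080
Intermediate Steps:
-6*(16 + 14)*(3 + m)*16 = -6*(16 + 14)*(3 - 19)*16 = -180*(-16)*16 = -6*(-480)*16 = 2880*16 = 46080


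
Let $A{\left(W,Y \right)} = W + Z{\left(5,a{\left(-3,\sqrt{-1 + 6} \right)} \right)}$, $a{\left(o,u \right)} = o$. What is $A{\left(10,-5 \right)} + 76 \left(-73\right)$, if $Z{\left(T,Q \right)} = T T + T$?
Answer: $-5508$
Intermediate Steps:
$Z{\left(T,Q \right)} = T + T^{2}$ ($Z{\left(T,Q \right)} = T^{2} + T = T + T^{2}$)
$A{\left(W,Y \right)} = 30 + W$ ($A{\left(W,Y \right)} = W + 5 \left(1 + 5\right) = W + 5 \cdot 6 = W + 30 = 30 + W$)
$A{\left(10,-5 \right)} + 76 \left(-73\right) = \left(30 + 10\right) + 76 \left(-73\right) = 40 - 5548 = -5508$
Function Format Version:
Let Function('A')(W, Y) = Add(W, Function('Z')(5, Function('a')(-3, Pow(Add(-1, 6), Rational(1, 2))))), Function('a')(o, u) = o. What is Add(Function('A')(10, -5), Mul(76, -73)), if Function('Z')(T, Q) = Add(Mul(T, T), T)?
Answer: -5508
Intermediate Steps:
Function('Z')(T, Q) = Add(T, Pow(T, 2)) (Function('Z')(T, Q) = Add(Pow(T, 2), T) = Add(T, Pow(T, 2)))
Function('A')(W, Y) = Add(30, W) (Function('A')(W, Y) = Add(W, Mul(5, Add(1, 5))) = Add(W, Mul(5, 6)) = Add(W, 30) = Add(30, W))
Add(Function('A')(10, -5), Mul(76, -73)) = Add(Add(30, 10), Mul(76, -73)) = Add(40, -5548) = -5508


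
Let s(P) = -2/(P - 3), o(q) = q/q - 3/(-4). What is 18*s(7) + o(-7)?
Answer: -29/4 ≈ -7.2500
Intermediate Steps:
o(q) = 7/4 (o(q) = 1 - 3*(-¼) = 1 + ¾ = 7/4)
s(P) = -2/(-3 + P)
18*s(7) + o(-7) = 18*(-2/(-3 + 7)) + 7/4 = 18*(-2/4) + 7/4 = 18*(-2*¼) + 7/4 = 18*(-½) + 7/4 = -9 + 7/4 = -29/4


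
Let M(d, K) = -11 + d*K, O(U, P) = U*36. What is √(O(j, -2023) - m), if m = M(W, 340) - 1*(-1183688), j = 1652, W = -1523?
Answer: I*√606385 ≈ 778.71*I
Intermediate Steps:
O(U, P) = 36*U
M(d, K) = -11 + K*d
m = 665857 (m = (-11 + 340*(-1523)) - 1*(-1183688) = (-11 - 517820) + 1183688 = -517831 + 1183688 = 665857)
√(O(j, -2023) - m) = √(36*1652 - 1*665857) = √(59472 - 665857) = √(-606385) = I*√606385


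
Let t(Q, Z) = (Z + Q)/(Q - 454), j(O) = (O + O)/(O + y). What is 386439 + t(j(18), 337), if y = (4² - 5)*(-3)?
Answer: 125978875/326 ≈ 3.8644e+5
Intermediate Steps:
y = -33 (y = (16 - 5)*(-3) = 11*(-3) = -33)
j(O) = 2*O/(-33 + O) (j(O) = (O + O)/(O - 33) = (2*O)/(-33 + O) = 2*O/(-33 + O))
t(Q, Z) = (Q + Z)/(-454 + Q)
386439 + t(j(18), 337) = 386439 + (2*18/(-33 + 18) + 337)/(-454 + 2*18/(-33 + 18)) = 386439 + (2*18/(-15) + 337)/(-454 + 2*18/(-15)) = 386439 + (2*18*(-1/15) + 337)/(-454 + 2*18*(-1/15)) = 386439 + (-12/5 + 337)/(-454 - 12/5) = 386439 + (1673/5)/(-2282/5) = 386439 - 5/2282*1673/5 = 386439 - 239/326 = 125978875/326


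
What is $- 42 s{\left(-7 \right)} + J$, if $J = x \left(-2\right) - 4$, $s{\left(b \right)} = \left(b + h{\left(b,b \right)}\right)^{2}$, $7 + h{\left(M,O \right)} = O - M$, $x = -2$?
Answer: $-8232$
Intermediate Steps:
$h{\left(M,O \right)} = -7 + O - M$ ($h{\left(M,O \right)} = -7 - \left(M - O\right) = -7 + O - M$)
$s{\left(b \right)} = \left(-7 + b\right)^{2}$ ($s{\left(b \right)} = \left(b - 7\right)^{2} = \left(-7 + b\right)^{2}$)
$J = 0$ ($J = \left(-2\right) \left(-2\right) - 4 = 4 - 4 = 0$)
$- 42 s{\left(-7 \right)} + J = - 42 \left(-7 - 7\right)^{2} + 0 = - 42 \left(-14\right)^{2} + 0 = \left(-42\right) 196 + 0 = -8232 + 0 = -8232$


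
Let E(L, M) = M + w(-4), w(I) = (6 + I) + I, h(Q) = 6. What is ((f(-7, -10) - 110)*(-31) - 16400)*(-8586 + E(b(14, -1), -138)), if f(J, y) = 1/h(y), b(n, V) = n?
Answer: 340187473/3 ≈ 1.1340e+8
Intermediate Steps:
w(I) = 6 + 2*I
f(J, y) = 1/6
E(L, M) = -2 + M (E(L, M) = M + (6 + 2*(-4)) = M + (6 - 8) = M - 2 = -2 + M)
((f(-7, -10) - 110)*(-31) - 16400)*(-8586 + E(b(14, -1), -138)) = ((1/6 - 110)*(-31) - 16400)*(-8586 + (-2 - 138)) = (-659/6*(-31) - 16400)*(-8586 - 140) = (20429/6 - 16400)*(-8726) = -77971/6*(-8726) = 340187473/3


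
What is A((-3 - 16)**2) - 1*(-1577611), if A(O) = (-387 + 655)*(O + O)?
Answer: 1771107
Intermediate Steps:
A(O) = 536*O (A(O) = 268*(2*O) = 536*O)
A((-3 - 16)**2) - 1*(-1577611) = 536*(-3 - 16)**2 - 1*(-1577611) = 536*(-19)**2 + 1577611 = 536*361 + 1577611 = 193496 + 1577611 = 1771107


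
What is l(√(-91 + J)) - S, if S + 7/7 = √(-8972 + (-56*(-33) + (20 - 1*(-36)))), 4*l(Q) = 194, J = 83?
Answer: 99/2 - 2*I*√1767 ≈ 49.5 - 84.071*I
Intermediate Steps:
l(Q) = 97/2 (l(Q) = (¼)*194 = 97/2)
S = -1 + 2*I*√1767 (S = -1 + √(-8972 + (-56*(-33) + (20 - 1*(-36)))) = -1 + √(-8972 + (1848 + (20 + 36))) = -1 + √(-8972 + (1848 + 56)) = -1 + √(-8972 + 1904) = -1 + √(-7068) = -1 + 2*I*√1767 ≈ -1.0 + 84.071*I)
l(√(-91 + J)) - S = 97/2 - (-1 + 2*I*√1767) = 97/2 + (1 - 2*I*√1767) = 99/2 - 2*I*√1767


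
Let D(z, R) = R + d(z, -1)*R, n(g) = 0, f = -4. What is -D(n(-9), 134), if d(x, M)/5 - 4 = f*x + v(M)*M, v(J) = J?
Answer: -3484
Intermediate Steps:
d(x, M) = 20 - 20*x + 5*M**2 (d(x, M) = 20 + 5*(-4*x + M*M) = 20 + 5*(-4*x + M**2) = 20 + 5*(M**2 - 4*x) = 20 + (-20*x + 5*M**2) = 20 - 20*x + 5*M**2)
D(z, R) = R + R*(25 - 20*z) (D(z, R) = R + (20 - 20*z + 5*(-1)**2)*R = R + (20 - 20*z + 5*1)*R = R + (20 - 20*z + 5)*R = R + (25 - 20*z)*R = R + R*(25 - 20*z))
-D(n(-9), 134) = -2*134*(13 - 10*0) = -2*134*(13 + 0) = -2*134*13 = -1*3484 = -3484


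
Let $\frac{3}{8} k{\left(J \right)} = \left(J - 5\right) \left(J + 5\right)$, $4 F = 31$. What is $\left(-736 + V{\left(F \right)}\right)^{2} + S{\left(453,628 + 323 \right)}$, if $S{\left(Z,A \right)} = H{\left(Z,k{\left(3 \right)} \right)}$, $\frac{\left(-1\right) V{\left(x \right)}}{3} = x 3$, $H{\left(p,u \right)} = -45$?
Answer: $\frac{10387009}{16} \approx 6.4919 \cdot 10^{5}$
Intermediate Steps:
$F = \frac{31}{4}$ ($F = \frac{1}{4} \cdot 31 = \frac{31}{4} \approx 7.75$)
$k{\left(J \right)} = \frac{8 \left(-5 + J\right) \left(5 + J\right)}{3}$ ($k{\left(J \right)} = \frac{8 \left(J - 5\right) \left(J + 5\right)}{3} = \frac{8 \left(-5 + J\right) \left(5 + J\right)}{3}$)
$V{\left(x \right)} = - 9 x$ ($V{\left(x \right)} = - 3 x 3 = - 3 \cdot 3 x = - 9 x$)
$S{\left(Z,A \right)} = -45$
$\left(-736 + V{\left(F \right)}\right)^{2} + S{\left(453,628 + 323 \right)} = \left(-736 - \frac{279}{4}\right)^{2} - 45 = \left(- \frac{3223}{4}\right)^{2} - 45 = \frac{10387729}{16} - 45 = \frac{10387009}{16}$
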